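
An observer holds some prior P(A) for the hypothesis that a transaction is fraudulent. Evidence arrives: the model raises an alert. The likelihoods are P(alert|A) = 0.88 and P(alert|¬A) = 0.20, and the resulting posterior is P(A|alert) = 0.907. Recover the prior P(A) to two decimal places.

Bayes' rule in odds form gives O(A|E) = O(A)·[P(E|A)/P(E|¬A)], hence O(A) = O(A|E)/LR.
Posterior odds = 0.907/(1−0.907) = 9.7527. LR = 0.88/0.20 = 4.4000.
Prior odds = 9.7527/4.4000 = 2.2165, so P(A) = 2.2165/(1+2.2165) ≈ 0.69.

P(A) = 0.69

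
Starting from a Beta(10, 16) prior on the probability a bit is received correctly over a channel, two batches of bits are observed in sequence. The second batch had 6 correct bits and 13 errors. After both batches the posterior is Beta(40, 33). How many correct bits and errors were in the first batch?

24 correct bits and 4 errors

Sequential conjugate updates are equivalent to a single update on the pooled data, so total successes = posterior α − prior α and total failures = posterior β − prior β.
Total across both batches: 40−10=30 correct bits, 33−16=17 errors.
Subtract the second batch: 30−6=24 correct bits and 17−13=4 errors.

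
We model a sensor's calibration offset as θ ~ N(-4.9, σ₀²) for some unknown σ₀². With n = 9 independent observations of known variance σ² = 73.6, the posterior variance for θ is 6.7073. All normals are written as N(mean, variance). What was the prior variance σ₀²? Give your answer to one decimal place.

Posterior precision equals prior precision plus data precision: 1/σ_n² = 1/σ₀² + n/σ².
So 1/σ₀² = 1/6.7073 − 9/73.6 = 0.149091 − 0.122283 = 0.026808.
Hence σ₀² = 1/0.026808 ≈ 37.3.

σ₀² = 37.3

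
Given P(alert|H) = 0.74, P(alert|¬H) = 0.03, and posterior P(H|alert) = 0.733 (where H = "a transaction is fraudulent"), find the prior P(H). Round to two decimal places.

P(H) = 0.10

Bayes' rule in odds form gives O(H|E) = O(H)·[P(E|H)/P(E|¬H)], hence O(H) = O(H|E)/LR.
Posterior odds = 0.733/(1−0.733) = 2.7453. LR = 0.74/0.03 = 24.6667.
Prior odds = 2.7453/24.6667 = 0.1113, so P(H) = 0.1113/(1+0.1113) ≈ 0.10.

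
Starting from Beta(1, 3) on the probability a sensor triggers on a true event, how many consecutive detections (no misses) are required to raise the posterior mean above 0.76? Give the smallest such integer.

After k detections and 0 misses the posterior is Beta(1+k, 3), with mean (1+k)/(1+3+k).
Set (1+k)/(4+k) > 0.76 and solve: k > (0.76·4 − 1)/(1 − 0.76) = 8.500.
The smallest integer exceeding 8.500 is 9.

k = 9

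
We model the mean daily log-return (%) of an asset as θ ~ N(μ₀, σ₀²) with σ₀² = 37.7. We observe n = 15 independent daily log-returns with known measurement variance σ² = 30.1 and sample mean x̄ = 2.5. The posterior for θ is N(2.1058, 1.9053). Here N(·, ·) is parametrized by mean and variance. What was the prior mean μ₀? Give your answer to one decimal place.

The posterior mean is a precision-weighted average: μ_n = (τ₀μ₀ + τ_data·x̄)/(τ₀+τ_data), with τ₀=1/σ₀² and τ_data=n/σ².
Here τ₀ = 1/37.7 = 0.026525 and τ_data = 15/30.1 = 0.498339, so τ_n = 0.524864.
Rearranging for μ₀: μ₀ = (μ_n·τ_n − τ_data·x̄)/τ₀ = (2.1058·0.524864 − 0.498339·2.5) / 0.026525 = -0.140589/0.026525 ≈ -5.3.

μ₀ = -5.3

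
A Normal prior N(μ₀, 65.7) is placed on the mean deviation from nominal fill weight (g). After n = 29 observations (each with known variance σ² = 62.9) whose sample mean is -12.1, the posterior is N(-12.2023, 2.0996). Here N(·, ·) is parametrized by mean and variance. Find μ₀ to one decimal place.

The posterior mean is a precision-weighted average: μ_n = (τ₀μ₀ + τ_data·x̄)/(τ₀+τ_data), with τ₀=1/σ₀² and τ_data=n/σ².
Here τ₀ = 1/65.7 = 0.015221 and τ_data = 29/62.9 = 0.461049, so τ_n = 0.476270.
Rearranging for μ₀: μ₀ = (μ_n·τ_n − τ_data·x̄)/τ₀ = (-12.2023·0.476270 − 0.461049·-12.1) / 0.015221 = -0.232897/0.015221 ≈ -15.3.

μ₀ = -15.3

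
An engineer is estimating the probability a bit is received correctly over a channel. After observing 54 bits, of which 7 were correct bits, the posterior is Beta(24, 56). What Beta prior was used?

Beta is conjugate to the binomial likelihood: posterior = Beta(α+s, β+f).
Subtract the data counts: 24−7=17, 56−47=9.

Beta(17, 9)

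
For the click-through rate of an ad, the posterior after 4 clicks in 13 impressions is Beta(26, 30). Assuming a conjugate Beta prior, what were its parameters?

A Beta(a, b) prior with s successes and f failures in binomial data gives a Beta(a+s, b+f) posterior.
So a = 26 − 4 = 22 and b = 30 − 9 = 21.

Beta(22, 21)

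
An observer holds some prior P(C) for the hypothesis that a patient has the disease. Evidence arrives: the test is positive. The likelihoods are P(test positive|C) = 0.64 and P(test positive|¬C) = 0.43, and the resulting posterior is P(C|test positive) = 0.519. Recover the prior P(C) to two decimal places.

Bayes' rule in odds form gives O(C|E) = O(C)·[P(E|C)/P(E|¬C)], hence O(C) = O(C|E)/LR.
Posterior odds = 0.519/(1−0.519) = 1.0790. LR = 0.64/0.43 = 1.4884.
Prior odds = 1.0790/1.4884 = 0.7249, so P(C) = 0.7249/(1+0.7249) ≈ 0.42.

P(C) = 0.42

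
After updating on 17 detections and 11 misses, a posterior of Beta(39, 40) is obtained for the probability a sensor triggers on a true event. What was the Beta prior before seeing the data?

Beta(22, 29)

Beta is conjugate to the binomial likelihood: posterior = Beta(α+s, β+f).
So α = 39 − 17 = 22 and β = 40 − 11 = 29.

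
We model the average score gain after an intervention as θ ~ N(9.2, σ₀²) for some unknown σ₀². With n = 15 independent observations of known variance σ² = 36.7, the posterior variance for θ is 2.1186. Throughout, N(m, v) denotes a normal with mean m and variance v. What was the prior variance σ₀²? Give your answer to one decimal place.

For the Normal–Normal model with known σ², precisions add: τ_n = τ₀ + n/σ².
So 1/σ₀² = 1/2.1186 − 15/36.7 = 0.472010 − 0.408719 = 0.063291.
Hence σ₀² = 1/0.063291 ≈ 15.8.

σ₀² = 15.8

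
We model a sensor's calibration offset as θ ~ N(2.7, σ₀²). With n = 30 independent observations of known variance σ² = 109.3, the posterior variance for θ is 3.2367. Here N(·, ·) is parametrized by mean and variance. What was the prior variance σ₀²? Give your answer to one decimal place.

σ₀² = 29.0

For the Normal–Normal model with known σ², precisions add: τ_n = τ₀ + n/σ².
So 1/σ₀² = 1/3.2367 − 30/109.3 = 0.308957 − 0.274474 = 0.034483.
Hence σ₀² = 1/0.034483 ≈ 29.0.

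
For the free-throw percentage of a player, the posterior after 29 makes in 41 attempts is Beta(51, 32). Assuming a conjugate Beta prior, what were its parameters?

Beta(22, 20)

Under Beta–binomial conjugacy the posterior parameters are (α+s, β+f).
Subtract the data counts: 51−29=22, 32−12=20.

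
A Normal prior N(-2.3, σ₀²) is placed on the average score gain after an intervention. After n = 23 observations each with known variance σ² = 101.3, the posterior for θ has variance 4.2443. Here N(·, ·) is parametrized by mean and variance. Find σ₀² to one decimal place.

For the Normal–Normal model with known σ², precisions add: τ_n = τ₀ + n/σ².
So 1/σ₀² = 1/4.2443 − 23/101.3 = 0.235610 − 0.227048 = 0.008562.
Hence σ₀² = 1/0.008562 ≈ 116.8.

σ₀² = 116.8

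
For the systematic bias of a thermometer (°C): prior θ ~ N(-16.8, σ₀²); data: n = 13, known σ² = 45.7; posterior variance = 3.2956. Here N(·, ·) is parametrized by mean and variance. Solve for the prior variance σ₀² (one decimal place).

Posterior precision equals prior precision plus data precision: 1/σ_n² = 1/σ₀² + n/σ².
So 1/σ₀² = 1/3.2956 − 13/45.7 = 0.303435 − 0.284464 = 0.018971.
Hence σ₀² = 1/0.018971 ≈ 52.7.

σ₀² = 52.7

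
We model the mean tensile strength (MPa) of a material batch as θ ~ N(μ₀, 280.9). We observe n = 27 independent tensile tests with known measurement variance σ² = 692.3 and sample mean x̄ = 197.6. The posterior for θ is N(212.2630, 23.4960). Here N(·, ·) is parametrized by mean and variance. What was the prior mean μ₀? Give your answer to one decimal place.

The posterior mean is a precision-weighted average: μ_n = (τ₀μ₀ + τ_data·x̄)/(τ₀+τ_data), with τ₀=1/σ₀² and τ_data=n/σ².
Here τ₀ = 1/280.9 = 0.003560 and τ_data = 27/692.3 = 0.039000, so τ_n = 0.042560.
Rearranging for μ₀: μ₀ = (μ_n·τ_n − τ_data·x̄)/τ₀ = (212.2630·0.042560 − 0.039000·197.6) / 0.003560 = 1.327513/0.003560 ≈ 372.9.

μ₀ = 372.9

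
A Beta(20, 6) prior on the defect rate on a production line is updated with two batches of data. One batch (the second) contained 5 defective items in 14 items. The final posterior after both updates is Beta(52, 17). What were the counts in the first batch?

27 defective items and 2 good items

Sequential conjugate updates are equivalent to a single update on the pooled data, so total successes = posterior α − prior α and total failures = posterior β − prior β.
Total across both batches: 52−20=32 defective items, 17−6=11 good items.
Subtract the second batch: 32−5=27 defective items and 11−9=2 good items.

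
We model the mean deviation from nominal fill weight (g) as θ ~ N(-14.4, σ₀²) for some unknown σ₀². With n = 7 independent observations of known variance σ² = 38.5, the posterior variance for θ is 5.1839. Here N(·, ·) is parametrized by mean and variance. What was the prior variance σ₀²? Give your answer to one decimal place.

Posterior precision equals prior precision plus data precision: 1/σ_n² = 1/σ₀² + n/σ².
So 1/σ₀² = 1/5.1839 − 7/38.5 = 0.192905 − 0.181818 = 0.011087.
Hence σ₀² = 1/0.011087 ≈ 90.2.

σ₀² = 90.2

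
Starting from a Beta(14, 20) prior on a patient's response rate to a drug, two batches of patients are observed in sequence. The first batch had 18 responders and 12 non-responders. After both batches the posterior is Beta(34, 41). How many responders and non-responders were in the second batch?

Because Beta–binomial updating is additive in the counts, the combined data contributed (α_post−α_prior, β_post−β_prior) successes and failures.
Total across both batches: 34−14=20 responders, 41−20=21 non-responders.
Subtract the first batch: 20−18=2 responders and 21−12=9 non-responders.

2 responders and 9 non-responders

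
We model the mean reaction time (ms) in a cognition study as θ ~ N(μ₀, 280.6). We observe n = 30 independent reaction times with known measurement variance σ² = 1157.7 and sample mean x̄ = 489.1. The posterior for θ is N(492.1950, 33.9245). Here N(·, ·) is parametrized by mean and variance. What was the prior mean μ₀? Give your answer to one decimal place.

The posterior mean is a precision-weighted average: μ_n = (τ₀μ₀ + τ_data·x̄)/(τ₀+τ_data), with τ₀=1/σ₀² and τ_data=n/σ².
Here τ₀ = 1/280.6 = 0.003564 and τ_data = 30/1157.7 = 0.025913, so τ_n = 0.029477.
Rearranging for μ₀: μ₀ = (μ_n·τ_n − τ_data·x̄)/τ₀ = (492.1950·0.029477 − 0.025913·489.1) / 0.003564 = 1.834384/0.003564 ≈ 514.7.

μ₀ = 514.7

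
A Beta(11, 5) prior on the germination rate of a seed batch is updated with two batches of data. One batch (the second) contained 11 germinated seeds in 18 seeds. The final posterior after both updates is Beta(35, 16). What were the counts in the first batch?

Because Beta–binomial updating is additive in the counts, the combined data contributed (α_post−α_prior, β_post−β_prior) successes and failures.
Total across both batches: 35−11=24 germinated seeds, 16−5=11 non-germinating seeds.
Subtract the second batch: 24−11=13 germinated seeds and 11−7=4 non-germinating seeds.

13 germinated seeds and 4 non-germinating seeds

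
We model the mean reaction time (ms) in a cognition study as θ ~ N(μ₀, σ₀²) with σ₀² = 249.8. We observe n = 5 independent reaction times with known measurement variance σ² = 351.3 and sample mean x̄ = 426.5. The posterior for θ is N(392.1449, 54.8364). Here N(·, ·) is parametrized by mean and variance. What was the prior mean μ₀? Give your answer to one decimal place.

The posterior mean is a precision-weighted average: μ_n = (τ₀μ₀ + τ_data·x̄)/(τ₀+τ_data), with τ₀=1/σ₀² and τ_data=n/σ².
Here τ₀ = 1/249.8 = 0.004003 and τ_data = 5/351.3 = 0.014233, so τ_n = 0.018236.
Rearranging for μ₀: μ₀ = (μ_n·τ_n − τ_data·x̄)/τ₀ = (392.1449·0.018236 − 0.014233·426.5) / 0.004003 = 1.080780/0.004003 ≈ 270.0.

μ₀ = 270.0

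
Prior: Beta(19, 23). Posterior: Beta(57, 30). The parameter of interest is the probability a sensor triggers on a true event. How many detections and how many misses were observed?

A Beta(α, β) prior with s successes and f failures in binomial data gives a Beta(α+s, β+f) posterior.
So s = 57 − 19 = 38 and f = 30 − 23 = 7.

38 detections and 7 misses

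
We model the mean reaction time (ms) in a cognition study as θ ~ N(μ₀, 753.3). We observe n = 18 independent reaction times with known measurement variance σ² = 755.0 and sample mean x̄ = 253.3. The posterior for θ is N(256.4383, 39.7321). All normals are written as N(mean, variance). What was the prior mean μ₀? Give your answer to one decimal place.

μ₀ = 312.8

The posterior mean is a precision-weighted average: μ_n = (τ₀μ₀ + τ_data·x̄)/(τ₀+τ_data), with τ₀=1/σ₀² and τ_data=n/σ².
Here τ₀ = 1/753.3 = 0.001327 and τ_data = 18/755.0 = 0.023841, so τ_n = 0.025168.
Rearranging for μ₀: μ₀ = (μ_n·τ_n − τ_data·x̄)/τ₀ = (256.4383·0.025168 − 0.023841·253.3) / 0.001327 = 0.415114/0.001327 ≈ 312.8.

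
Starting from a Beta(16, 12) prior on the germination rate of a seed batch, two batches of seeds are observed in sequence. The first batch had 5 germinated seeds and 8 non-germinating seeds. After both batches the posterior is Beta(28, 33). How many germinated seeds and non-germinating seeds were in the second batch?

Sequential conjugate updates are equivalent to a single update on the pooled data, so total successes = posterior α − prior α and total failures = posterior β − prior β.
Total across both batches: 28−16=12 germinated seeds, 33−12=21 non-germinating seeds.
Subtract the first batch: 12−5=7 germinated seeds and 21−8=13 non-germinating seeds.

7 germinated seeds and 13 non-germinating seeds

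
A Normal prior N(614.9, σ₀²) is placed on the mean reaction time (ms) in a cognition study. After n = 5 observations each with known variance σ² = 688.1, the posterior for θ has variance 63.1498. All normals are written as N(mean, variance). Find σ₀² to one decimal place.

σ₀² = 116.7

Posterior precision equals prior precision plus data precision: 1/σ_n² = 1/σ₀² + n/σ².
So 1/σ₀² = 1/63.1498 − 5/688.1 = 0.015835 − 0.007266 = 0.008569.
Hence σ₀² = 1/0.008569 ≈ 116.7.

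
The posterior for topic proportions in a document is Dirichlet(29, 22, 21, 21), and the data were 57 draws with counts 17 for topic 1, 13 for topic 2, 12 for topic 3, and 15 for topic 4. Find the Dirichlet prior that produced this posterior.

For a Dirichlet(α) prior with multinomial counts c, the posterior is Dirichlet(α + c) componentwise.
Subtract each count from the matching posterior parameter: 29−17=12, 22−13=9, 21−12=9, 21−15=6.

Dirichlet(12, 9, 9, 6)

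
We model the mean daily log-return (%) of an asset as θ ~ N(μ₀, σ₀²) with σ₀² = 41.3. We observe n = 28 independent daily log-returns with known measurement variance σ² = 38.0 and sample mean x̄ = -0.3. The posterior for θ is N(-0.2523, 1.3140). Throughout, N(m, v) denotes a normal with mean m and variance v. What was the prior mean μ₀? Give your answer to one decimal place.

With known observation variance, the Normal–Normal posterior has precision τ_n = τ₀ + n/σ² and mean μ_n = (τ₀μ₀ + (n/σ²)x̄)/τ_n.
Here τ₀ = 1/41.3 = 0.024213 and τ_data = 28/38.0 = 0.736842, so τ_n = 0.761055.
Rearranging for μ₀: μ₀ = (μ_n·τ_n − τ_data·x̄)/τ₀ = (-0.2523·0.761055 − 0.736842·-0.3) / 0.024213 = 0.029038/0.024213 ≈ 1.2.

μ₀ = 1.2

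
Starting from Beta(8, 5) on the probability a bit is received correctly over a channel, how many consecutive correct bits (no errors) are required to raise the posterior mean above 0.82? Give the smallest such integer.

After k correct bits and 0 errors the posterior is Beta(8+k, 5), with mean (8+k)/(8+5+k).
Set (8+k)/(13+k) > 0.82 and solve: k > (0.82·13 − 8)/(1 − 0.82) = 14.778.
The smallest integer exceeding 14.778 is 15.

k = 15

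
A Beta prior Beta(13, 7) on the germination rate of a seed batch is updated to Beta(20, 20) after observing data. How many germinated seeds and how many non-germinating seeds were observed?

Beta is conjugate to the binomial likelihood: posterior = Beta(a+s, b+f).
So s = 20 − 13 = 7 and f = 20 − 7 = 13.

7 germinated seeds and 13 non-germinating seeds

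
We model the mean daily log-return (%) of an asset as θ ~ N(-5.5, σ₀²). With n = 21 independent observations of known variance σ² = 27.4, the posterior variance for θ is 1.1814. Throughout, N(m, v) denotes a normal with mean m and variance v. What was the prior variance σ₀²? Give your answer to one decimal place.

For the Normal–Normal model with known σ², precisions add: τ_n = τ₀ + n/σ².
So 1/σ₀² = 1/1.1814 − 21/27.4 = 0.846453 − 0.766423 = 0.080030.
Hence σ₀² = 1/0.080030 ≈ 12.5.

σ₀² = 12.5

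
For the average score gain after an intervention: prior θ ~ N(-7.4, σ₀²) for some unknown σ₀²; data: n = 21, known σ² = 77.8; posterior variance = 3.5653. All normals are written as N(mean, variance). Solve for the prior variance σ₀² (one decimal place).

σ₀² = 94.7

For the Normal–Normal model with known σ², precisions add: τ_n = τ₀ + n/σ².
So 1/σ₀² = 1/3.5653 − 21/77.8 = 0.280481 − 0.269923 = 0.010558.
Hence σ₀² = 1/0.010558 ≈ 94.7.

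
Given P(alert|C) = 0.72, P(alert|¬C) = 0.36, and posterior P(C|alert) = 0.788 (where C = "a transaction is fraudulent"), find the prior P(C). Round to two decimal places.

P(C) = 0.65

Bayes' rule in odds form gives O(C|E) = O(C)·[P(E|C)/P(E|¬C)], hence O(C) = O(C|E)/LR.
Posterior odds = 0.788/(1−0.788) = 3.7170. LR = 0.72/0.36 = 2.0000.
Prior odds = 3.7170/2.0000 = 1.8585, so P(C) = 1.8585/(1+1.8585) ≈ 0.65.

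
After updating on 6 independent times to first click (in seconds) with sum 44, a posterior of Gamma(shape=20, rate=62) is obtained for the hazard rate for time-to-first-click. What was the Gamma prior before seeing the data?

Gamma(shape=14, rate=18)

For an exponential likelihood with a Gamma(α, β) prior on the rate, n observations with total T give posterior Gamma(α+n, β+T).
So α = 20 − 6 = 14 and β = 62 − 44 = 18.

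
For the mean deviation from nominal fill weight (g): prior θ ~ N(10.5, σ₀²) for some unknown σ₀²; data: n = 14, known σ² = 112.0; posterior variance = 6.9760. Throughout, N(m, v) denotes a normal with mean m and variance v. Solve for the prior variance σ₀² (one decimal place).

Posterior precision equals prior precision plus data precision: 1/σ_n² = 1/σ₀² + n/σ².
So 1/σ₀² = 1/6.9760 − 14/112.0 = 0.143349 − 0.125000 = 0.018349.
Hence σ₀² = 1/0.018349 ≈ 54.5.

σ₀² = 54.5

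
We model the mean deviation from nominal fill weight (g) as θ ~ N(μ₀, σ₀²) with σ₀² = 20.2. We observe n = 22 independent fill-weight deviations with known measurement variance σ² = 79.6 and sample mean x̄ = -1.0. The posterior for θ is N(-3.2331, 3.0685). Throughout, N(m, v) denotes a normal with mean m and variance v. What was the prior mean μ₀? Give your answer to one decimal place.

With known observation variance, the Normal–Normal posterior has precision τ_n = τ₀ + n/σ² and mean μ_n = (τ₀μ₀ + (n/σ²)x̄)/τ_n.
Here τ₀ = 1/20.2 = 0.049505 and τ_data = 22/79.6 = 0.276382, so τ_n = 0.325887.
Rearranging for μ₀: μ₀ = (μ_n·τ_n − τ_data·x̄)/τ₀ = (-3.2331·0.325887 − 0.276382·-1.0) / 0.049505 = -0.777243/0.049505 ≈ -15.7.

μ₀ = -15.7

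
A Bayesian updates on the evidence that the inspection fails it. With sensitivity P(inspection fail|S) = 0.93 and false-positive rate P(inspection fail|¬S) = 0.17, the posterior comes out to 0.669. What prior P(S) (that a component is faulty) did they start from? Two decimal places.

P(S) = 0.27

Bayes' rule in odds form gives O(S|E) = O(S)·[P(E|S)/P(E|¬S)], hence O(S) = O(S|E)/LR.
Posterior odds = 0.669/(1−0.669) = 2.0211. LR = 0.93/0.17 = 5.4706.
Prior odds = 2.0211/5.4706 = 0.3694, so P(S) = 0.3694/(1+0.3694) ≈ 0.27.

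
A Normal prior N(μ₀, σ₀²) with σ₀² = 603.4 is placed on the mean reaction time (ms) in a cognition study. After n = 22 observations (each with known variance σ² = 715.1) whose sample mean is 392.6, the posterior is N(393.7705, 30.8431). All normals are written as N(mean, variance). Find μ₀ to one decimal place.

μ₀ = 415.5

The posterior mean is a precision-weighted average: μ_n = (τ₀μ₀ + τ_data·x̄)/(τ₀+τ_data), with τ₀=1/σ₀² and τ_data=n/σ².
Here τ₀ = 1/603.4 = 0.001657 and τ_data = 22/715.1 = 0.030765, so τ_n = 0.032422.
Rearranging for μ₀: μ₀ = (μ_n·τ_n − τ_data·x̄)/τ₀ = (393.7705·0.032422 − 0.030765·392.6) / 0.001657 = 0.688488/0.001657 ≈ 415.5.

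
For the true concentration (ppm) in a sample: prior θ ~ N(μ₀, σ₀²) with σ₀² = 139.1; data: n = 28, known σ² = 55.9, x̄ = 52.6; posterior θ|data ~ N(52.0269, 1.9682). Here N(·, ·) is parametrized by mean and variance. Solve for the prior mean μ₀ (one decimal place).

The posterior mean is a precision-weighted average: μ_n = (τ₀μ₀ + τ_data·x̄)/(τ₀+τ_data), with τ₀=1/σ₀² and τ_data=n/σ².
Here τ₀ = 1/139.1 = 0.007189 and τ_data = 28/55.9 = 0.500894, so τ_n = 0.508083.
Rearranging for μ₀: μ₀ = (μ_n·τ_n − τ_data·x̄)/τ₀ = (52.0269·0.508083 − 0.500894·52.6) / 0.007189 = 0.086959/0.007189 ≈ 12.1.

μ₀ = 12.1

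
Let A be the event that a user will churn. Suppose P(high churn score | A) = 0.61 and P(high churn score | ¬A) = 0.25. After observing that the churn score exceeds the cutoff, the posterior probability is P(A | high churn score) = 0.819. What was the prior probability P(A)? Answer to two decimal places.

Bayes' rule in odds form gives O(A|E) = O(A)·[P(E|A)/P(E|¬A)], hence O(A) = O(A|E)/LR.
Posterior odds = 0.819/(1−0.819) = 4.5249. LR = 0.61/0.25 = 2.4400.
Prior odds = 4.5249/2.4400 = 1.8545, so P(A) = 1.8545/(1+1.8545) ≈ 0.65.

P(A) = 0.65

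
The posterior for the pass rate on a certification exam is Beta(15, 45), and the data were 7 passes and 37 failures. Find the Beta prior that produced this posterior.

Under Beta–binomial conjugacy the posterior parameters are (a+s, b+f).
So a = 15 − 7 = 8 and b = 45 − 37 = 8.

Beta(8, 8)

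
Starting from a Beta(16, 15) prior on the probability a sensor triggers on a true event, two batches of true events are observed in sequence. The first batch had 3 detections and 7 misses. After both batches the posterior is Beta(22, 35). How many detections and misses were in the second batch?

Because Beta–binomial updating is additive in the counts, the combined data contributed (α_post−α_prior, β_post−β_prior) successes and failures.
Total across both batches: 22−16=6 detections, 35−15=20 misses.
Subtract the first batch: 6−3=3 detections and 20−7=13 misses.

3 detections and 13 misses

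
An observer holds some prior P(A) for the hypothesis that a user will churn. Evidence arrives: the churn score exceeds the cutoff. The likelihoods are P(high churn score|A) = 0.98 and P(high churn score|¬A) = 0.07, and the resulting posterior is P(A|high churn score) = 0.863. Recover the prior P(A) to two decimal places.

In odds form, posterior odds = prior odds × likelihood ratio, so prior odds = posterior odds ÷ LR.
Posterior odds = 0.863/(1−0.863) = 6.2993. LR = 0.98/0.07 = 14.0000.
Prior odds = 6.2993/14.0000 = 0.4499, so P(A) = 0.4499/(1+0.4499) ≈ 0.31.

P(A) = 0.31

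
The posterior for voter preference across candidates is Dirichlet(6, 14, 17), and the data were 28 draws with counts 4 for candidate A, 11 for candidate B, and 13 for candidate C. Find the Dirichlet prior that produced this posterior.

For a Dirichlet(α) prior with multinomial counts c, the posterior is Dirichlet(α + c) componentwise.
Subtract each count from the matching posterior parameter: 6−4=2, 14−11=3, 17−13=4.

Dirichlet(2, 3, 4)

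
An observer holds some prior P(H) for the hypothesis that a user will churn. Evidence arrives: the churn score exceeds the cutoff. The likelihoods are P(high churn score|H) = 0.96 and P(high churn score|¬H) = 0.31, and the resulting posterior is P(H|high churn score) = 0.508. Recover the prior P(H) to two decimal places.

In odds form, posterior odds = prior odds × likelihood ratio, so prior odds = posterior odds ÷ LR.
Posterior odds = 0.508/(1−0.508) = 1.0325. LR = 0.96/0.31 = 3.0968.
Prior odds = 1.0325/3.0968 = 0.3334, so P(H) = 0.3334/(1+0.3334) ≈ 0.25.

P(H) = 0.25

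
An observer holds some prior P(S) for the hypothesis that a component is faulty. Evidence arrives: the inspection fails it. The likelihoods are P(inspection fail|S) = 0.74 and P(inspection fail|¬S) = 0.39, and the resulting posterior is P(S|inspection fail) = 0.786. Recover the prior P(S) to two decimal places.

Bayes' rule in odds form gives O(S|E) = O(S)·[P(E|S)/P(E|¬S)], hence O(S) = O(S|E)/LR.
Posterior odds = 0.786/(1−0.786) = 3.6729. LR = 0.74/0.39 = 1.8974.
Prior odds = 3.6729/1.8974 = 1.9358, so P(S) = 1.9358/(1+1.9358) ≈ 0.66.

P(S) = 0.66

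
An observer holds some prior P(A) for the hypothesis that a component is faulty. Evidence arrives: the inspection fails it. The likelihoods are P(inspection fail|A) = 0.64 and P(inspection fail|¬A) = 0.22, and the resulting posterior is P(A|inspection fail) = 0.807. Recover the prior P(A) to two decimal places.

P(A) = 0.59

In odds form, posterior odds = prior odds × likelihood ratio, so prior odds = posterior odds ÷ LR.
Posterior odds = 0.807/(1−0.807) = 4.1813. LR = 0.64/0.22 = 2.9091.
Prior odds = 4.1813/2.9091 = 1.4373, so P(A) = 1.4373/(1+1.4373) ≈ 0.59.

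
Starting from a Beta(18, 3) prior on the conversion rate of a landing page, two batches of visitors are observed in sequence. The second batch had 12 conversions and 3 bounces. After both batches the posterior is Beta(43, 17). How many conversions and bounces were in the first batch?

13 conversions and 11 bounces

Sequential conjugate updates are equivalent to a single update on the pooled data, so total successes = posterior α − prior α and total failures = posterior β − prior β.
Total across both batches: 43−18=25 conversions, 17−3=14 bounces.
Subtract the second batch: 25−12=13 conversions and 14−3=11 bounces.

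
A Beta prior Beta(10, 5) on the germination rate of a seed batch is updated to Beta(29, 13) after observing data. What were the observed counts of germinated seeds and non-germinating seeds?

A Beta(a, b) prior with s successes and f failures in binomial data gives a Beta(a+s, b+f) posterior.
Match parameters: s=29−10=19, f=13−5=8.

19 germinated seeds and 8 non-germinating seeds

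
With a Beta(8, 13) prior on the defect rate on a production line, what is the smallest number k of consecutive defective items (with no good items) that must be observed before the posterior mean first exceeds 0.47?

k = 4

After k defective items and 0 good items the posterior is Beta(8+k, 13), with mean (8+k)/(8+13+k).
Set (8+k)/(21+k) > 0.47 and solve: k > (0.47·21 − 8)/(1 − 0.47) = 3.528.
The smallest integer exceeding 3.528 is 4, and checking k=4: (12)/(25) = 0.4800 > 0.47.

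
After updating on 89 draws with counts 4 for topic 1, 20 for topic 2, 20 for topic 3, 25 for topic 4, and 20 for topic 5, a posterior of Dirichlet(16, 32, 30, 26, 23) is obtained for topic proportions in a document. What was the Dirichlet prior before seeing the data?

Dirichlet(12, 12, 10, 1, 3)

For a Dirichlet(α) prior with multinomial counts c, the posterior is Dirichlet(α + c) componentwise.
Subtract each count from the matching posterior parameter: 16−4=12, 32−20=12, 30−20=10, 26−25=1, 23−20=3.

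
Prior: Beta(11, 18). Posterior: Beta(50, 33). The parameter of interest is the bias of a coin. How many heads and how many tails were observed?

Under Beta–binomial conjugacy the posterior parameters are (a+s, b+f).
So s = 50 − 11 = 39 and f = 33 − 18 = 15.

39 heads and 15 tails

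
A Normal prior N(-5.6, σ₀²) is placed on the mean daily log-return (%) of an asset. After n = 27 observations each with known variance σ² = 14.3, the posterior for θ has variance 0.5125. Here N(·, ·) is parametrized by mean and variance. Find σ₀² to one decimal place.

σ₀² = 15.8

For the Normal–Normal model with known σ², precisions add: τ_n = τ₀ + n/σ².
So 1/σ₀² = 1/0.5125 − 27/14.3 = 1.951220 − 1.888112 = 0.063108.
Hence σ₀² = 1/0.063108 ≈ 15.8.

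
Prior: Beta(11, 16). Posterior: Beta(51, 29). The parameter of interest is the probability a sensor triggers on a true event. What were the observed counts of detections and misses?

40 detections and 13 misses

Under Beta–binomial conjugacy the posterior parameters are (α+s, β+f).
Match parameters: s=51−11=40, f=29−16=13.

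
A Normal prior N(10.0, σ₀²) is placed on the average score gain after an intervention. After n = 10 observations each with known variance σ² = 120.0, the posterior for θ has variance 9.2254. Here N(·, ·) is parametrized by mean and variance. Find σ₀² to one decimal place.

Posterior precision equals prior precision plus data precision: 1/σ_n² = 1/σ₀² + n/σ².
So 1/σ₀² = 1/9.2254 − 10/120.0 = 0.108396 − 0.083333 = 0.025063.
Hence σ₀² = 1/0.025063 ≈ 39.9.

σ₀² = 39.9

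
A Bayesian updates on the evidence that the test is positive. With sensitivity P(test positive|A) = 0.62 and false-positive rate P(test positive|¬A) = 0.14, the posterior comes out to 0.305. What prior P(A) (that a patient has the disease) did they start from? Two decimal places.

P(A) = 0.09

In odds form, posterior odds = prior odds × likelihood ratio, so prior odds = posterior odds ÷ LR.
Posterior odds = 0.305/(1−0.305) = 0.4388. LR = 0.62/0.14 = 4.4286.
Prior odds = 0.4388/4.4286 = 0.0991, so P(A) = 0.0991/(1+0.0991) ≈ 0.09.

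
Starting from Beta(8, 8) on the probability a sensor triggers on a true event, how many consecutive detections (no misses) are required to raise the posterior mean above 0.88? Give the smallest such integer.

k = 51

After k detections and 0 misses the posterior is Beta(8+k, 8), with mean (8+k)/(8+8+k).
Set (8+k)/(16+k) > 0.88 and solve: k > (0.88·16 − 8)/(1 − 0.88) = 50.667.
The smallest integer exceeding 50.667 is 51.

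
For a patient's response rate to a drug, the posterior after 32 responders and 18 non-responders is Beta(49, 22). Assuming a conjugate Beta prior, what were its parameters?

Under Beta–binomial conjugacy the posterior parameters are (a+s, b+f).
Subtract the data counts: 49−32=17, 22−18=4.

Beta(17, 4)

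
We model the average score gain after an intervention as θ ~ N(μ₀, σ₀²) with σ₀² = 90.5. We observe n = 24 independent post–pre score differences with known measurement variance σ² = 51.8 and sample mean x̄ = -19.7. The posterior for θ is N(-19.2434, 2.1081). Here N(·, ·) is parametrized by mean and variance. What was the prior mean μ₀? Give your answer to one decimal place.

μ₀ = -0.1

The posterior mean is a precision-weighted average: μ_n = (τ₀μ₀ + τ_data·x̄)/(τ₀+τ_data), with τ₀=1/σ₀² and τ_data=n/σ².
Here τ₀ = 1/90.5 = 0.011050 and τ_data = 24/51.8 = 0.463320, so τ_n = 0.474370.
Rearranging for μ₀: μ₀ = (μ_n·τ_n − τ_data·x̄)/τ₀ = (-19.2434·0.474370 − 0.463320·-19.7) / 0.011050 = -0.001088/0.011050 ≈ -0.1.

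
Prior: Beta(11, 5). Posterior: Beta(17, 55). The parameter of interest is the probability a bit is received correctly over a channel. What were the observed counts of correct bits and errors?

Beta is conjugate to the binomial likelihood: posterior = Beta(α+s, β+f).
So s = 17 − 11 = 6 and f = 55 − 5 = 50.

6 correct bits and 50 errors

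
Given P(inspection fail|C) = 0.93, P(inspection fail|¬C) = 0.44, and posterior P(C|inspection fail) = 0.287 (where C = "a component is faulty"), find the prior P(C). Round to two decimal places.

P(C) = 0.16

In odds form, posterior odds = prior odds × likelihood ratio, so prior odds = posterior odds ÷ LR.
Posterior odds = 0.287/(1−0.287) = 0.4025. LR = 0.93/0.44 = 2.1136.
Prior odds = 0.4025/2.1136 = 0.1904, so P(C) = 0.1904/(1+0.1904) ≈ 0.16.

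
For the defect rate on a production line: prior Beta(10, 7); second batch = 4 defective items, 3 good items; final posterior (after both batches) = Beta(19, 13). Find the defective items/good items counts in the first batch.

Sequential conjugate updates are equivalent to a single update on the pooled data, so total successes = posterior α − prior α and total failures = posterior β − prior β.
Total across both batches: 19−10=9 defective items, 13−7=6 good items.
Subtract the second batch: 9−4=5 defective items and 6−3=3 good items.

5 defective items and 3 good items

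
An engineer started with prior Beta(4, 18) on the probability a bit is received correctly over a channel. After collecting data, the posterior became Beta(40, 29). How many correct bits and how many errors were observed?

36 correct bits and 11 errors

Under Beta–binomial conjugacy the posterior parameters are (α+s, β+f).
Match parameters: s=40−4=36, f=29−18=11.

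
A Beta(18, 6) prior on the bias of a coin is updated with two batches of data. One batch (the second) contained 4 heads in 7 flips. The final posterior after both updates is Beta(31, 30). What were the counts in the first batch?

Sequential conjugate updates are equivalent to a single update on the pooled data, so total successes = posterior α − prior α and total failures = posterior β − prior β.
Total across both batches: 31−18=13 heads, 30−6=24 tails.
Subtract the second batch: 13−4=9 heads and 24−3=21 tails.

9 heads and 21 tails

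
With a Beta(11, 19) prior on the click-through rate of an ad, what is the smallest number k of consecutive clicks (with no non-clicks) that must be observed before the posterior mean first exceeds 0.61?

k = 19

After k clicks and 0 non-clicks the posterior is Beta(11+k, 19), with mean (11+k)/(11+19+k).
Set (11+k)/(30+k) > 0.61 and solve: k > (0.61·30 − 11)/(1 − 0.61) = 18.718.
The smallest integer exceeding 18.718 is 19, and checking k=19: (30)/(49) = 0.6122 > 0.61.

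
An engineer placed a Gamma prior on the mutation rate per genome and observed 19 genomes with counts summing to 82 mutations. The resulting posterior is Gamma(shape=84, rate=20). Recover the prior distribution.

A Gamma(α, β) prior (rate parametrization) on a Poisson rate with n observations summing to S gives posterior Gamma(α+S, β+n).
So α = 84 − 82 = 2 and β = 20 − 19 = 1.

Gamma(shape=2, rate=1)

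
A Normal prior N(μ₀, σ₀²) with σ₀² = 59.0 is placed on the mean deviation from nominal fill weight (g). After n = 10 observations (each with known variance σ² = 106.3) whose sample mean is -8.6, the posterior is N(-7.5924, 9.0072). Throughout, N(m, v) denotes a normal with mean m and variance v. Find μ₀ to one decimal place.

μ₀ = -2.0

With known observation variance, the Normal–Normal posterior has precision τ_n = τ₀ + n/σ² and mean μ_n = (τ₀μ₀ + (n/σ²)x̄)/τ_n.
Here τ₀ = 1/59.0 = 0.016949 and τ_data = 10/106.3 = 0.094073, so τ_n = 0.111022.
Rearranging for μ₀: μ₀ = (μ_n·τ_n − τ_data·x̄)/τ₀ = (-7.5924·0.111022 − 0.094073·-8.6) / 0.016949 = -0.033896/0.016949 ≈ -2.0.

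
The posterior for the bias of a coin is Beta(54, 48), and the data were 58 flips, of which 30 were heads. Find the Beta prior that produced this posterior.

A Beta(a, b) prior with s successes and f failures in binomial data gives a Beta(a+s, b+f) posterior.
Subtract the data counts: 54−30=24, 48−28=20.

Beta(24, 20)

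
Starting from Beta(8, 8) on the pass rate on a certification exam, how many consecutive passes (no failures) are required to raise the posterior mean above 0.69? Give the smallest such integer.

k = 10

After k passes and 0 failures the posterior is Beta(8+k, 8), with mean (8+k)/(8+8+k).
Set (8+k)/(16+k) > 0.69 and solve: k > (0.69·16 − 8)/(1 − 0.69) = 9.806.
The smallest integer exceeding 9.806 is 10, and checking k=10: (18)/(26) = 0.6923 > 0.69.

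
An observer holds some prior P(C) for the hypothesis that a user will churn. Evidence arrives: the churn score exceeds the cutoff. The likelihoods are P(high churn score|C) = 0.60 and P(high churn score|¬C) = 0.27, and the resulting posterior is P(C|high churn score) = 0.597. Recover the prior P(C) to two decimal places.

P(C) = 0.40

Bayes' rule in odds form gives O(C|E) = O(C)·[P(E|C)/P(E|¬C)], hence O(C) = O(C|E)/LR.
Posterior odds = 0.597/(1−0.597) = 1.4814. LR = 0.60/0.27 = 2.2222.
Prior odds = 1.4814/2.2222 = 0.6666, so P(C) = 0.6666/(1+0.6666) ≈ 0.40.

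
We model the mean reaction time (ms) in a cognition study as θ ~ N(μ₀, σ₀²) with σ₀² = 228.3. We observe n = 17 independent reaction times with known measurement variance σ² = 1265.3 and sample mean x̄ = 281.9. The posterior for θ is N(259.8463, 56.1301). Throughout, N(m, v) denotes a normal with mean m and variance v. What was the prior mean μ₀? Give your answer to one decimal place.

μ₀ = 192.2

With known observation variance, the Normal–Normal posterior has precision τ_n = τ₀ + n/σ² and mean μ_n = (τ₀μ₀ + (n/σ²)x̄)/τ_n.
Here τ₀ = 1/228.3 = 0.004380 and τ_data = 17/1265.3 = 0.013436, so τ_n = 0.017816.
Rearranging for μ₀: μ₀ = (μ_n·τ_n − τ_data·x̄)/τ₀ = (259.8463·0.017816 − 0.013436·281.9) / 0.004380 = 0.841813/0.004380 ≈ 192.2.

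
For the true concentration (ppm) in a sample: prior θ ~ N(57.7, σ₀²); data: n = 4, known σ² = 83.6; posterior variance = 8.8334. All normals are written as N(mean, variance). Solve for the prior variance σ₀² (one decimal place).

σ₀² = 15.3

Posterior precision equals prior precision plus data precision: 1/σ_n² = 1/σ₀² + n/σ².
So 1/σ₀² = 1/8.8334 − 4/83.6 = 0.113207 − 0.047847 = 0.065360.
Hence σ₀² = 1/0.065360 ≈ 15.3.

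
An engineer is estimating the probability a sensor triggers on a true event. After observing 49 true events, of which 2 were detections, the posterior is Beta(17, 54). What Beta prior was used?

Beta(15, 7)

Beta is conjugate to the binomial likelihood: posterior = Beta(a+s, b+f).
So a = 17 − 2 = 15 and b = 54 − 47 = 7.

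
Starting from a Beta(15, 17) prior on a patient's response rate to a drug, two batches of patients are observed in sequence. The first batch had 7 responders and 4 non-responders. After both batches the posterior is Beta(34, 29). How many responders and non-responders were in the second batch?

Because Beta–binomial updating is additive in the counts, the combined data contributed (α_post−α_prior, β_post−β_prior) successes and failures.
Total across both batches: 34−15=19 responders, 29−17=12 non-responders.
Subtract the first batch: 19−7=12 responders and 12−4=8 non-responders.

12 responders and 8 non-responders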